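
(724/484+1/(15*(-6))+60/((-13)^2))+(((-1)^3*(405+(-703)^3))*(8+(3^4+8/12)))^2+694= 198456379028854810186669029/204490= 970494298150788841442.95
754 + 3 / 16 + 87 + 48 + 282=18739 / 16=1171.19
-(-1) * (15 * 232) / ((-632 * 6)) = -145 / 158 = -0.92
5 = 5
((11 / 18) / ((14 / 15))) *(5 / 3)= 275 / 252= 1.09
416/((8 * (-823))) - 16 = -13220/823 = -16.06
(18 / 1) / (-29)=-18 / 29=-0.62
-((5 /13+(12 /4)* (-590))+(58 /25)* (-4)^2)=563061 /325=1732.50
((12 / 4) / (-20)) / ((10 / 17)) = -51 / 200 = -0.26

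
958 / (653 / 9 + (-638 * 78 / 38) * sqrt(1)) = -163818 / 211531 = -0.77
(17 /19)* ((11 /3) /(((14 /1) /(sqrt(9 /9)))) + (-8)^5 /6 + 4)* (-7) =68357 /2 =34178.50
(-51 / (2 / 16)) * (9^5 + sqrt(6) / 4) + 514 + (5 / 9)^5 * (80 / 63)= -89622393868586 / 3720087 - 102 * sqrt(6)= -24091727.78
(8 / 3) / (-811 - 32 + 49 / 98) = -16 / 5055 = -0.00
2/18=1/9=0.11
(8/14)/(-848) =-1/1484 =-0.00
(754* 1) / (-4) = -377 / 2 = -188.50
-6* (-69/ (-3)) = -138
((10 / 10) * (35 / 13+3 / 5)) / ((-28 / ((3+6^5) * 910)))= -832353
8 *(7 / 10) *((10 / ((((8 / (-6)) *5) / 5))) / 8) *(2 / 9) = -7 / 6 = -1.17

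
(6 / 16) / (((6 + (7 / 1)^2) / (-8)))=-3 / 55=-0.05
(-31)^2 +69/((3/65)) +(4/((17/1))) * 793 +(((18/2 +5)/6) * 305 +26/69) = 1311661/391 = 3354.63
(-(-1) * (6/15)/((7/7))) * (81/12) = 27/10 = 2.70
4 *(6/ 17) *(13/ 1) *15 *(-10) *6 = -280800/ 17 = -16517.65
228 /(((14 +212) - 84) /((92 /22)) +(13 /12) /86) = 5411808 /806291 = 6.71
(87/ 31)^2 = 7569/ 961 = 7.88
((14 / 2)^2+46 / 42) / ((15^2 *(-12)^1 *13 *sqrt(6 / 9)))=-263 *sqrt(6) / 368550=-0.00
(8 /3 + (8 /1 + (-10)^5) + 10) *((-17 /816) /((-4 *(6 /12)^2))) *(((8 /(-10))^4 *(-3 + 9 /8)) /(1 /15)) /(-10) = -299938 /125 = -2399.50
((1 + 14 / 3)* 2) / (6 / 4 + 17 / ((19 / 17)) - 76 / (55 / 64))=-71060 / 449721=-0.16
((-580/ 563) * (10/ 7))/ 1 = -5800/ 3941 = -1.47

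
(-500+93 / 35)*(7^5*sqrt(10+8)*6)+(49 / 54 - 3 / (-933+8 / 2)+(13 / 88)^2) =-212781362.79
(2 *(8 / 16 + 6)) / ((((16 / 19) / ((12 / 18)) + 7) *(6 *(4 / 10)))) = 1235 / 1884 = 0.66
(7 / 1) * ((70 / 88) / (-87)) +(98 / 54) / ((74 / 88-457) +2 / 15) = -234973375 / 3456419868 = -0.07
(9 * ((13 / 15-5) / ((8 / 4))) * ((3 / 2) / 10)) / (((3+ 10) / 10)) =-279 / 130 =-2.15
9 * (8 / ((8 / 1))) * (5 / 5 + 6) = 63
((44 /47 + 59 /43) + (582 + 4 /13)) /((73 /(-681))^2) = 50876.73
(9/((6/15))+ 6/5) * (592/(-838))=-35076/2095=-16.74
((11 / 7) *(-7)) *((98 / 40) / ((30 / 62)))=-16709 / 300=-55.70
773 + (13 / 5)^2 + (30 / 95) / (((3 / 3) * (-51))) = 6296512 / 8075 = 779.75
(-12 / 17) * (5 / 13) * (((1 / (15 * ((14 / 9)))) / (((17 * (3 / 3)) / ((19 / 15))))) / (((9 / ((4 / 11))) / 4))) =-608 / 4339335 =-0.00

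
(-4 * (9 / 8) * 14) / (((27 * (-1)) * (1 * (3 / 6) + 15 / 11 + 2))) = 154 / 255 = 0.60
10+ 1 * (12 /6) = 12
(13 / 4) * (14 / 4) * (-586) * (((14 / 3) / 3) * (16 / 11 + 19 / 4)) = -16984331 / 264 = -64334.59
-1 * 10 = -10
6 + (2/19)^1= 116/19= 6.11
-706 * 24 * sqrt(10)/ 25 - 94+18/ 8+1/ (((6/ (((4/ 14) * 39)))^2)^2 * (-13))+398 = 2932437/ 9604 - 16944 * sqrt(10)/ 25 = -1837.93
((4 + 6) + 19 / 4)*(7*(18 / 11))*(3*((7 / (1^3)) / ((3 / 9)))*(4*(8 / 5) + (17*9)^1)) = 186634287 / 110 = 1696675.34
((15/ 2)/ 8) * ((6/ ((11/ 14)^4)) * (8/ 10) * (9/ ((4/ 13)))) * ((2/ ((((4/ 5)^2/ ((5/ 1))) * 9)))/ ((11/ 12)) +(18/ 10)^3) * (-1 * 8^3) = -27502646266368/ 20131375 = -1366158.36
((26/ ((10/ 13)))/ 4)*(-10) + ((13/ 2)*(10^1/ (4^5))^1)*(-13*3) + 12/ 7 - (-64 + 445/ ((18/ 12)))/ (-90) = -80004023/ 967680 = -82.68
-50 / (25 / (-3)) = 6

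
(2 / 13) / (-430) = -1 / 2795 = -0.00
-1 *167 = -167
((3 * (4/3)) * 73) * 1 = 292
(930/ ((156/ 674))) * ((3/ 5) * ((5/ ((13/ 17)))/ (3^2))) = 887995/ 507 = 1751.47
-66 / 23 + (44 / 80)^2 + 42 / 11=126613 / 101200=1.25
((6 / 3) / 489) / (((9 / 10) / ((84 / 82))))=280 / 60147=0.00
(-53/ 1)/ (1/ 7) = -371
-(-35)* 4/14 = 10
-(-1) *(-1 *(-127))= 127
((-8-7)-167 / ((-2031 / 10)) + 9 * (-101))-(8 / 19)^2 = -676995598 / 733191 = -923.36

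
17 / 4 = 4.25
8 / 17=0.47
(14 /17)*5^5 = 43750 /17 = 2573.53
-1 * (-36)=36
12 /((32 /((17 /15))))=17 /40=0.42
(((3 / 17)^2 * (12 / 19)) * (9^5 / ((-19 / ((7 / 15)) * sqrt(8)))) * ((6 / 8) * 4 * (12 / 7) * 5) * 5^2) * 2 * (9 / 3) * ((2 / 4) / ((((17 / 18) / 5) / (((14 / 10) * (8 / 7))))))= -206624260800 * sqrt(2) / 1773593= -164756.42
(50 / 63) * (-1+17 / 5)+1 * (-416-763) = -24719 / 21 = -1177.10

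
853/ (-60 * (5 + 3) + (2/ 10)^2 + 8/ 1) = -21325/ 11799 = -1.81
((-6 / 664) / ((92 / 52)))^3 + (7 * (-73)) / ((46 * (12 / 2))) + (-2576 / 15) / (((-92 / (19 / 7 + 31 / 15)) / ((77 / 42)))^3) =-50783376815339359229 / 29821029995557080000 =-1.70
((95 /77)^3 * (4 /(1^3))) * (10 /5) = 6859000 /456533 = 15.02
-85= -85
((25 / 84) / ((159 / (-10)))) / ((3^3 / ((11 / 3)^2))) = -0.01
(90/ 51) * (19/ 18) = 95/ 51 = 1.86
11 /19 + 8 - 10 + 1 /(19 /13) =-14 /19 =-0.74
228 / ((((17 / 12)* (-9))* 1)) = -304 / 17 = -17.88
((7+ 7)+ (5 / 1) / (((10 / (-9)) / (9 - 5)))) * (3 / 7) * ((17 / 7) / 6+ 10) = -17.84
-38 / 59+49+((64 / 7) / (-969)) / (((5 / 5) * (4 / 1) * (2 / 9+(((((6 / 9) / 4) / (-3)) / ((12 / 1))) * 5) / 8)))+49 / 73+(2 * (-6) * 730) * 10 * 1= -323128804328072 / 3690750133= -87550.98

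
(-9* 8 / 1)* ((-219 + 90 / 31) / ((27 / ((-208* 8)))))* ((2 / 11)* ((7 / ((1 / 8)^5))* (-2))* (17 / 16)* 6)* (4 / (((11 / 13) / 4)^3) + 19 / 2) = 9089774789383421952 / 41261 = 220299430197606.02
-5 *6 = -30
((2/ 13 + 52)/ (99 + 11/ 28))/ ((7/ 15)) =40680/ 36179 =1.12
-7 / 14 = -0.50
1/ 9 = 0.11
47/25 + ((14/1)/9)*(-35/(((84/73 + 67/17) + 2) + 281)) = 68014778/40221225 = 1.69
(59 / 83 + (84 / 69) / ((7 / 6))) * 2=6698 / 1909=3.51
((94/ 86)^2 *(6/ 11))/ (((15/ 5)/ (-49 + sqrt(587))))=-216482/ 20339 + 4418 *sqrt(587)/ 20339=-5.38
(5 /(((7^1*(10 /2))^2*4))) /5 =1 /4900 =0.00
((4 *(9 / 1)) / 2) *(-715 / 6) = -2145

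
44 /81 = 0.54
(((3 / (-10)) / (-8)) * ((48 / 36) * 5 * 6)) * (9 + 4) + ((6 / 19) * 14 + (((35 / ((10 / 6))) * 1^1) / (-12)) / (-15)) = 27403 / 1140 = 24.04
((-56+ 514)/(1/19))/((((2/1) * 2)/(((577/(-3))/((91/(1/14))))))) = -2510527/7644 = -328.43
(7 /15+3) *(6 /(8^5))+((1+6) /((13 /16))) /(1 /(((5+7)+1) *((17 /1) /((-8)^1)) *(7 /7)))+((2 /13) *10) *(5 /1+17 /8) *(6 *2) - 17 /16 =-28627031 /266240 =-107.52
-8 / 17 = -0.47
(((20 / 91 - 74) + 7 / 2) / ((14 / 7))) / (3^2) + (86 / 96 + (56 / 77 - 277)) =-40256731 / 144144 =-279.28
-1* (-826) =826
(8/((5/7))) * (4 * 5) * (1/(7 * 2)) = 16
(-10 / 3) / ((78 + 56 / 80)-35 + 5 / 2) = -50 / 693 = -0.07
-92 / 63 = -1.46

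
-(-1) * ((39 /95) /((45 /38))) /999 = 26 /74925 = 0.00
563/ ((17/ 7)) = 3941/ 17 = 231.82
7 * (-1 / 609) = -1 / 87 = -0.01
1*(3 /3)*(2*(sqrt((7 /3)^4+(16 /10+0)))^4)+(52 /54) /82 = 13128148513 /6725025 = 1952.13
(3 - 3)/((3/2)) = 0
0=0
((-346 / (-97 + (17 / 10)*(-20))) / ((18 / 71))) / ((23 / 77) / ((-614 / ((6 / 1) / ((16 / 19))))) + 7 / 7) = 4645725392 / 444380427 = 10.45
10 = 10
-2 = -2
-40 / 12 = -10 / 3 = -3.33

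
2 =2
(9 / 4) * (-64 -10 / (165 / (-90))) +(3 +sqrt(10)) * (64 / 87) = -41317 / 319 +64 * sqrt(10) / 87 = -127.19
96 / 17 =5.65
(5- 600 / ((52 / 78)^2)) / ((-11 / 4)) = 5380 / 11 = 489.09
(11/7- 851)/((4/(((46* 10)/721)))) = -683790/5047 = -135.48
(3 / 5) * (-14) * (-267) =11214 / 5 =2242.80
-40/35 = -8/7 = -1.14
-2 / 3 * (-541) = 1082 / 3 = 360.67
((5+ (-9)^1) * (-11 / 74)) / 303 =22 / 11211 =0.00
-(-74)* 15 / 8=555 / 4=138.75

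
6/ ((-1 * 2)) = -3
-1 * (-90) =90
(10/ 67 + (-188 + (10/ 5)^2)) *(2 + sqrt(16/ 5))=-24636/ 67-49272 *sqrt(5)/ 335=-696.58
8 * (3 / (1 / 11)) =264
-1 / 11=-0.09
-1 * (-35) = 35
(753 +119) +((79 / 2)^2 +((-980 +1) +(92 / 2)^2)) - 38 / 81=1156285 / 324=3568.78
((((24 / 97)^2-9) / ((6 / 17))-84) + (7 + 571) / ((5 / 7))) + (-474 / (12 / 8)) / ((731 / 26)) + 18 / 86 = 47378501313 / 68779790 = 688.84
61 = 61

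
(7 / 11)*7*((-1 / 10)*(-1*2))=49 / 55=0.89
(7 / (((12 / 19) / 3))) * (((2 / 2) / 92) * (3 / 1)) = 399 / 368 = 1.08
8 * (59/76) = 118/19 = 6.21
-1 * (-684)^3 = 320013504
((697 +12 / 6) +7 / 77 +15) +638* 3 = 28909 / 11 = 2628.09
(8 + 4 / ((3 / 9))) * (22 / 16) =55 / 2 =27.50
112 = 112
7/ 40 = 0.18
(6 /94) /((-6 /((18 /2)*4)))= -18 /47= -0.38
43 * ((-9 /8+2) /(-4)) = -301 /32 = -9.41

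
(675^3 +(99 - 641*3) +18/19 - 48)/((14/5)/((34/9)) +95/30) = 2980111088250/37867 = 78699423.99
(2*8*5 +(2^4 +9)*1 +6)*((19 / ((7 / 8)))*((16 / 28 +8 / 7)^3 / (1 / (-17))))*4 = -1982527488 / 2401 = -825709.07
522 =522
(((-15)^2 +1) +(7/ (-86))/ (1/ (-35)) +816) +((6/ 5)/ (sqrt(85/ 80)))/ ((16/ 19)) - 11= 57 * sqrt(17)/ 170 +88911/ 86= 1035.23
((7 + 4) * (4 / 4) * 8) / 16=11 / 2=5.50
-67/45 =-1.49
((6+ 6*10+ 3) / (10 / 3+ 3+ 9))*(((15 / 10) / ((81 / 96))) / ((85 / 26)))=208 / 85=2.45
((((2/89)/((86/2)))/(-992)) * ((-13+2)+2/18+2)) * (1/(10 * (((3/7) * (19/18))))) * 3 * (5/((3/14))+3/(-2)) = 917/13524618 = 0.00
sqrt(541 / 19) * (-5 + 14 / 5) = -11 * sqrt(10279) / 95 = -11.74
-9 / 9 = -1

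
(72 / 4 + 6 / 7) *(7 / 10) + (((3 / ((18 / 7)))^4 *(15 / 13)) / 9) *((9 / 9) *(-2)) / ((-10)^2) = 13.20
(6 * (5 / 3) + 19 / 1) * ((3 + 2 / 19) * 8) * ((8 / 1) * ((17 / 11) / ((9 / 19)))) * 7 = 13030976 / 99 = 131626.02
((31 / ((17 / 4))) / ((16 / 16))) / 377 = 124 / 6409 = 0.02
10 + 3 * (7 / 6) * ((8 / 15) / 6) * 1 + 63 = 3299 / 45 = 73.31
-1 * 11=-11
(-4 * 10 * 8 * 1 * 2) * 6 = -3840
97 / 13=7.46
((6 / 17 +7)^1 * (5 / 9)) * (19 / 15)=2375 / 459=5.17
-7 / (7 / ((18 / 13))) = -1.38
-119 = -119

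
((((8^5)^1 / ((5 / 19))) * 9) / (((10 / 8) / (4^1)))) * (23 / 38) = 54263808 / 25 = 2170552.32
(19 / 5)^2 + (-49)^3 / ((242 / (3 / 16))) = -7425883 / 96800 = -76.71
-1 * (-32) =32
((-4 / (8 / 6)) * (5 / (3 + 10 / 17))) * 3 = -765 / 61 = -12.54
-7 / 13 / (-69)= 7 / 897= 0.01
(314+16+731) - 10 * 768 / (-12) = 1701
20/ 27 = 0.74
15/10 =3/2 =1.50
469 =469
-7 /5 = -1.40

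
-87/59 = -1.47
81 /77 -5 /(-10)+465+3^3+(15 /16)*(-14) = 295943 /616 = 480.43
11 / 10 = 1.10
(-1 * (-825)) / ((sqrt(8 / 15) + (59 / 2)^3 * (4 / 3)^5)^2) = 105207942304857684711375 / 1492498969486322576063501765192 - 32416605878283000 * sqrt(30) / 186562371185790322007937720649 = 0.00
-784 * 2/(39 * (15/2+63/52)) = -6272/1359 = -4.62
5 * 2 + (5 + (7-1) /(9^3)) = 3647 /243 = 15.01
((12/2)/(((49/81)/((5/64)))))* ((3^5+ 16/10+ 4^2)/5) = 316629/7840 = 40.39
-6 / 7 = -0.86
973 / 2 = 486.50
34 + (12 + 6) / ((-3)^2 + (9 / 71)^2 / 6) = 363054 / 10085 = 36.00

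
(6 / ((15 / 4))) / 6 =4 / 15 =0.27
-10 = -10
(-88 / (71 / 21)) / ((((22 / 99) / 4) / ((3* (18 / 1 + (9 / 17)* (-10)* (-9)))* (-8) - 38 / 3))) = 898105824 / 1207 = 744081.05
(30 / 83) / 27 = 10 / 747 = 0.01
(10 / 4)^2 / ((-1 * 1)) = -25 / 4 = -6.25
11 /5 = 2.20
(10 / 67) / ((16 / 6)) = 15 / 268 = 0.06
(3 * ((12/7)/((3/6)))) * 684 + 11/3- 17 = 7022.10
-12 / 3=-4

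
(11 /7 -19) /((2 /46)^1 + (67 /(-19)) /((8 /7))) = 5.73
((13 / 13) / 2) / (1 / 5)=2.50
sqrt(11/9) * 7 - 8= -8 + 7 * sqrt(11)/3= -0.26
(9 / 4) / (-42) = -3 / 56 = -0.05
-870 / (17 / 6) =-5220 / 17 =-307.06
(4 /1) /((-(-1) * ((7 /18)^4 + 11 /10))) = 2099520 /589373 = 3.56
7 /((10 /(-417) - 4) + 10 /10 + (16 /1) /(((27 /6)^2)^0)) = 417 /773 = 0.54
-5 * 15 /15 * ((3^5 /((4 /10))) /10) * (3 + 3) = -3645 /2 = -1822.50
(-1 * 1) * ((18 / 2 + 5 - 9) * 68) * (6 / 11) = -2040 / 11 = -185.45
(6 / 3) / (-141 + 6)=-2 / 135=-0.01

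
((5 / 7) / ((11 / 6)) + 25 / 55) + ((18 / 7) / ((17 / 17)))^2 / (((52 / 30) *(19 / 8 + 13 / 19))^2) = 94481759 / 87538451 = 1.08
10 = 10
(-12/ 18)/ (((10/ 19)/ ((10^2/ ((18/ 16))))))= -3040/ 27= -112.59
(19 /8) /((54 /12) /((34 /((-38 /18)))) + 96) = 0.02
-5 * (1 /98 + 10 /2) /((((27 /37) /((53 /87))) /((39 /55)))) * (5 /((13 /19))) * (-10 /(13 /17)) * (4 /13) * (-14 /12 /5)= -3110008730 /30567537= -101.74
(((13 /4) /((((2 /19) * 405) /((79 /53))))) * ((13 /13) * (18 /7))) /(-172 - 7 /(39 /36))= -253669 /154929600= -0.00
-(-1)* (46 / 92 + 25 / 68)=59 / 68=0.87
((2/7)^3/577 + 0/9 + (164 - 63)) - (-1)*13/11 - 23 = 79.18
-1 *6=-6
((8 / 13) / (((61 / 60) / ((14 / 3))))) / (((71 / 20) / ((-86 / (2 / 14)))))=-26969600 / 56303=-479.01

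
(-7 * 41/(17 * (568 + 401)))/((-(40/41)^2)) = 482447/26356800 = 0.02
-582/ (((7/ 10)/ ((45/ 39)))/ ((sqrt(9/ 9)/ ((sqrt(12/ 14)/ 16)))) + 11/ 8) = -768240000/ 1813817 + 3026400*sqrt(42)/ 1813817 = -412.74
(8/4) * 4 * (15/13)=120/13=9.23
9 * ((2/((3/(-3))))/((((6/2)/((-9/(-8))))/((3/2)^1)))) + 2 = -65/8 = -8.12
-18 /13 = -1.38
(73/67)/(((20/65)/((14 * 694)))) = 2305121/67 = 34404.79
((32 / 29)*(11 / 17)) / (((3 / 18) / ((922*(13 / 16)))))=1582152 / 493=3209.23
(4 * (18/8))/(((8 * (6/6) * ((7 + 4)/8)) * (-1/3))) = -27/11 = -2.45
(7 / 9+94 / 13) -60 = -6083 / 117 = -51.99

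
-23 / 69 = -1 / 3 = -0.33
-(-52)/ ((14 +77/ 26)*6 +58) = 676/ 2077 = 0.33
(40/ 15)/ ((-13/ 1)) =-8/ 39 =-0.21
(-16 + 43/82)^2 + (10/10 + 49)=1946561/6724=289.49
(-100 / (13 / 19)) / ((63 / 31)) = -58900 / 819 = -71.92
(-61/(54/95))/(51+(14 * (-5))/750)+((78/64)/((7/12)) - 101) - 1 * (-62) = -39.02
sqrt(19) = 4.36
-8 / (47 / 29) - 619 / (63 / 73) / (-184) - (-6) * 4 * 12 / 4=38661773 / 544824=70.96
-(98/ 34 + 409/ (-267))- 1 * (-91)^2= -37593589/ 4539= -8282.35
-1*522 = -522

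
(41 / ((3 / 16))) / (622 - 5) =656 / 1851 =0.35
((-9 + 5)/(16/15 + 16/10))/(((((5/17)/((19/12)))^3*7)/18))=-33698267/56000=-601.75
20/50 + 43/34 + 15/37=13021/6290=2.07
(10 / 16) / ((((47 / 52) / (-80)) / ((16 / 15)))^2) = 110755840 / 19881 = 5570.94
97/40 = 2.42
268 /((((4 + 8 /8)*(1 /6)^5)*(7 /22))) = 45847296 /35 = 1309922.74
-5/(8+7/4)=-20/39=-0.51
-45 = -45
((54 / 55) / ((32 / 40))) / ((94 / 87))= 2349 / 2068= 1.14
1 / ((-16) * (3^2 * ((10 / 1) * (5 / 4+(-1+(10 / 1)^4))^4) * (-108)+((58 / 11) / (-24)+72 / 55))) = 330 / 513267323524592076194723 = 0.00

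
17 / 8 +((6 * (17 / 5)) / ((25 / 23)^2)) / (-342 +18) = 1398403 / 675000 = 2.07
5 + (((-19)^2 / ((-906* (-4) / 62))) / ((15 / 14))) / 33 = 2320687 / 448470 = 5.17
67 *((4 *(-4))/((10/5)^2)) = -268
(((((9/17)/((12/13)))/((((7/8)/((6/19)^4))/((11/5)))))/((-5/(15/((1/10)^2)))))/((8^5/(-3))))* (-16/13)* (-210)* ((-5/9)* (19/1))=-1002375/932824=-1.07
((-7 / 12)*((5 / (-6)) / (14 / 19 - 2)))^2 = 442225 / 2985984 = 0.15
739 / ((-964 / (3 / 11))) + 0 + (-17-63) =-850537 / 10604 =-80.21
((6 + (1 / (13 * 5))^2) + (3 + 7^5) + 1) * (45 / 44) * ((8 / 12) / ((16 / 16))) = 106577739 / 9295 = 11466.14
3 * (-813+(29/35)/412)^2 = 412316503235283/207936400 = 1982897.19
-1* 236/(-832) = 59/208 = 0.28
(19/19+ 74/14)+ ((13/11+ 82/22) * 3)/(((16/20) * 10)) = 2503/308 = 8.13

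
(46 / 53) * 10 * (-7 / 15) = -644 / 159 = -4.05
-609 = -609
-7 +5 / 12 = -79 / 12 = -6.58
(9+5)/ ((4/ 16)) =56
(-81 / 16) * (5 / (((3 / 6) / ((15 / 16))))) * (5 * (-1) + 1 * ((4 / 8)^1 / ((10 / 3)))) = 117855 / 512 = 230.19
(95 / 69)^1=95 / 69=1.38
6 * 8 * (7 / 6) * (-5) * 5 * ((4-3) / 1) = -1400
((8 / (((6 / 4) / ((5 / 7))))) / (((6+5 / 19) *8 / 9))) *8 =4560 / 833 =5.47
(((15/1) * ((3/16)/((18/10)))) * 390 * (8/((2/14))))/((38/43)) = 1467375/38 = 38615.13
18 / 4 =9 / 2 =4.50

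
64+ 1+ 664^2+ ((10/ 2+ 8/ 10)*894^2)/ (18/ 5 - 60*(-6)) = 453710.09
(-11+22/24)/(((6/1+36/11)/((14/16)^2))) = -65219/78336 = -0.83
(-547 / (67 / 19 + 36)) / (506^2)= -10393 / 192283036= -0.00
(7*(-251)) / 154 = -251 / 22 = -11.41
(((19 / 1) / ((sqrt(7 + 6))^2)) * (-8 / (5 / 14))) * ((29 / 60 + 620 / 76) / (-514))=137914 / 250575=0.55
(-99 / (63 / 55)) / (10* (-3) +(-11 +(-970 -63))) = 605 / 7518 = 0.08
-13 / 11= -1.18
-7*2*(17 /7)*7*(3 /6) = -119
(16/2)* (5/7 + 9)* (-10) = -5440/7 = -777.14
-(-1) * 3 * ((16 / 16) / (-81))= -1 / 27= -0.04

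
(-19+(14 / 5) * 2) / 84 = -67 / 420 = -0.16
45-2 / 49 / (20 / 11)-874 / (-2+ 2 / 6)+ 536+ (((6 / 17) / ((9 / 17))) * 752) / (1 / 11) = 1946293 / 294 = 6620.04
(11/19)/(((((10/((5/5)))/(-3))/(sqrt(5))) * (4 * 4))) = -0.02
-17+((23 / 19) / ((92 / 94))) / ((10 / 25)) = -1057 / 76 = -13.91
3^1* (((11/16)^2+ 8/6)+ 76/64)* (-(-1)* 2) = 2299/128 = 17.96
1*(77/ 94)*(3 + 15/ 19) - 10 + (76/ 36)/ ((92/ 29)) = -4606781/ 739404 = -6.23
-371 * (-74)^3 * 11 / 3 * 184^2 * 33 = 615871468731904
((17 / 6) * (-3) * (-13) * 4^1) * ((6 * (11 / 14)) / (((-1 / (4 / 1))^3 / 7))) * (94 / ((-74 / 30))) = 1316240640 / 37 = 35574071.35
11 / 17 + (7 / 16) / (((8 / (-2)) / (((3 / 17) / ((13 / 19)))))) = 0.62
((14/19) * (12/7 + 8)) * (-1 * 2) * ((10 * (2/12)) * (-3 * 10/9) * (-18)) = -27200/19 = -1431.58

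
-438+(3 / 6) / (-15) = -13141 / 30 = -438.03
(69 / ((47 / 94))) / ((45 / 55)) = 168.67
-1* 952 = -952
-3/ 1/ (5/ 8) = -24/ 5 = -4.80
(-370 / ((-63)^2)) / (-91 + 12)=370 / 313551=0.00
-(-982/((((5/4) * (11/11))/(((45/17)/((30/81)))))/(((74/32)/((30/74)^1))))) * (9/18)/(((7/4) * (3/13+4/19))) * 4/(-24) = -4482761751/1297100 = -3455.99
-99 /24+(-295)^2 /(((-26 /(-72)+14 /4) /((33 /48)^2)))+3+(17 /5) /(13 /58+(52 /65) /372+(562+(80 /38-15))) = 26674444896273591 /2504170330432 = 10652.01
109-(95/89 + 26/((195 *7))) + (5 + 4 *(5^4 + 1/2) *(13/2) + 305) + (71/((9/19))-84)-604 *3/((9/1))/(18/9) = 466674416/28035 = 16646.14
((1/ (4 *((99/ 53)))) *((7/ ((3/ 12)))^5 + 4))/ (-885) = -228037429/ 87615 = -2602.72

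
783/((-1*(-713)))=783/713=1.10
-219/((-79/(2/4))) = 1.39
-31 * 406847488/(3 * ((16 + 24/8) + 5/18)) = -75673632768/347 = -218079633.34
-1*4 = -4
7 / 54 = 0.13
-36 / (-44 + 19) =1.44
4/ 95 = 0.04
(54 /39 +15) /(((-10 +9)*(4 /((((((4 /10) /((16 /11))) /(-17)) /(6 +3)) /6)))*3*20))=781 /38188800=0.00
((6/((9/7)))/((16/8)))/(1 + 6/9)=7/5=1.40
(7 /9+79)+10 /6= 733 /9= 81.44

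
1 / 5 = 0.20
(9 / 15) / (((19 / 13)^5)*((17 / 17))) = 1113879 / 12380495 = 0.09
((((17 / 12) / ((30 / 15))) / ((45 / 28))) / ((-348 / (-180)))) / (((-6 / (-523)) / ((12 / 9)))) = 26.50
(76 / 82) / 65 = 38 / 2665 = 0.01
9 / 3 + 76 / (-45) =59 / 45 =1.31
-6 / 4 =-3 / 2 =-1.50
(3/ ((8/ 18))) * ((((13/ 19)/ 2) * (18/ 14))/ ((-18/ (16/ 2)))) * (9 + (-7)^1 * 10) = 21411/ 266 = 80.49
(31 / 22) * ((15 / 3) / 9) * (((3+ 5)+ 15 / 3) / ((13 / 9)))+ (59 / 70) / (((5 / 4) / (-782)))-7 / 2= -1008211 / 1925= -523.75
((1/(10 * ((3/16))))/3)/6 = 4/135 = 0.03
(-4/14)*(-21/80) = 0.08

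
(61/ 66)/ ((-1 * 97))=-0.01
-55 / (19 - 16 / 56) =-385 / 131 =-2.94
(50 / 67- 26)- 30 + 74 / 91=-331924 / 6097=-54.44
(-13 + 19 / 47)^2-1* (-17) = 388017 / 2209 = 175.65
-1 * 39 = -39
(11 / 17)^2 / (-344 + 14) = -11 / 8670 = -0.00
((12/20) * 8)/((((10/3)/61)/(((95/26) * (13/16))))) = 260.78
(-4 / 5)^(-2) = 25 / 16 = 1.56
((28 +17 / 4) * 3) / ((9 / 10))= 215 / 2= 107.50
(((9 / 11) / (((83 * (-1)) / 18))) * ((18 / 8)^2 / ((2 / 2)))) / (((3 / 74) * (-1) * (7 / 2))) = 80919 / 12782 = 6.33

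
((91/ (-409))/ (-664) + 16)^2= 18881692924249/ 73753523776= 256.01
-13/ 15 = -0.87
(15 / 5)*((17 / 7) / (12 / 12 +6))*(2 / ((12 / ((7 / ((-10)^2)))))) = 0.01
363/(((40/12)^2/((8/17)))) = 6534/425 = 15.37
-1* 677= -677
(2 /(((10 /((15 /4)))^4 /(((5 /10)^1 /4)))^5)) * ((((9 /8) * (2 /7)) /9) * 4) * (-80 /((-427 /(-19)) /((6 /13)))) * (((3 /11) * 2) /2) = -2981200662855 /252308367334190480594305024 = -0.00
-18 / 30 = -3 / 5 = -0.60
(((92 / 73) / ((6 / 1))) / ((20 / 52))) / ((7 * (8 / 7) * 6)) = 299 / 26280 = 0.01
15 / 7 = 2.14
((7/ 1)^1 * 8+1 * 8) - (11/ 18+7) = 1015/ 18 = 56.39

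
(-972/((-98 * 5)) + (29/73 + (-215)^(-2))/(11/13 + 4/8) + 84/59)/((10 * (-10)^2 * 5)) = 90299635137/121943283437500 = 0.00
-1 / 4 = -0.25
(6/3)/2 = 1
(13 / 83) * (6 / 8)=39 / 332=0.12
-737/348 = -2.12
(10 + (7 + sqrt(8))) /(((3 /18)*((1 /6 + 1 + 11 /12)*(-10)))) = -612 /125 - 72*sqrt(2) /125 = -5.71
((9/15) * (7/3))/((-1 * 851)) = -7/4255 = -0.00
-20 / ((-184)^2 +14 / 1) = -2 / 3387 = -0.00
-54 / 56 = -27 / 28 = -0.96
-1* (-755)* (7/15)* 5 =1761.67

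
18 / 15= 6 / 5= 1.20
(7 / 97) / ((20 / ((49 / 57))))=343 / 110580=0.00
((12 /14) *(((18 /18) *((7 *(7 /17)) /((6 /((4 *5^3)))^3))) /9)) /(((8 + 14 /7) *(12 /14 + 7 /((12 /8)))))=2875.91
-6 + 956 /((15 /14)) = 13294 /15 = 886.27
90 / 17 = 5.29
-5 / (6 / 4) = -10 / 3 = -3.33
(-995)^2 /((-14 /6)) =-2970075 /7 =-424296.43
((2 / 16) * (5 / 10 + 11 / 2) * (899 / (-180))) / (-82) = 0.05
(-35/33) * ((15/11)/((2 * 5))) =-35/242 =-0.14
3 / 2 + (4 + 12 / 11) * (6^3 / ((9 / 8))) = 21537 / 22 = 978.95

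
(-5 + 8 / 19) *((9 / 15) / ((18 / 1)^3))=-29 / 61560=-0.00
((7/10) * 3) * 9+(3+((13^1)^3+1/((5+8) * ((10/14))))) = 288471/130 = 2219.01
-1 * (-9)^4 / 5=-6561 / 5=-1312.20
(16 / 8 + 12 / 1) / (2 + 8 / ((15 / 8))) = 105 / 47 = 2.23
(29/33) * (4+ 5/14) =1769/462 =3.83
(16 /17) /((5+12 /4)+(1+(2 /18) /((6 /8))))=432 /4199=0.10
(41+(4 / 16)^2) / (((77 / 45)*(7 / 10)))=147825 / 4312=34.28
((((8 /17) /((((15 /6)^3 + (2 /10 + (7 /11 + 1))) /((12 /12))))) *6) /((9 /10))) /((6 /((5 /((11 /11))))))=176000 /1175499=0.15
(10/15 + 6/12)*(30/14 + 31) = 116/3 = 38.67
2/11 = 0.18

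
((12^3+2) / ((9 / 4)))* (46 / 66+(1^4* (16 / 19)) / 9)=607.84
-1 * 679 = -679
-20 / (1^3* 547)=-20 / 547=-0.04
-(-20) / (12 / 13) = 65 / 3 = 21.67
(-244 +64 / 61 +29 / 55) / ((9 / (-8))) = 215.49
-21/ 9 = -7/ 3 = -2.33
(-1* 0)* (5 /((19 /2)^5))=0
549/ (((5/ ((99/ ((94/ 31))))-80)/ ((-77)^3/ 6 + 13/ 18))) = 128199412737/ 245050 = 523156.14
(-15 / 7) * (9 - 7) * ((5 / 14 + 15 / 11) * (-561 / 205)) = 40545 / 2009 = 20.18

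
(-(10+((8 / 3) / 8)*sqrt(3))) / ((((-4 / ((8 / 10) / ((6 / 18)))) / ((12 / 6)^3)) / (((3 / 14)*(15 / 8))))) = 9*sqrt(3) / 14+135 / 7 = 20.40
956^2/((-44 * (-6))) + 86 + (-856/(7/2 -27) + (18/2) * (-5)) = 5489461/1551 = 3539.30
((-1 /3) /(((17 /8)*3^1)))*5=-40 /153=-0.26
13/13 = 1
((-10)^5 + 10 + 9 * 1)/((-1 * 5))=99981/5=19996.20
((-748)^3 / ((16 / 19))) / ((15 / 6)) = -993958856 / 5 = -198791771.20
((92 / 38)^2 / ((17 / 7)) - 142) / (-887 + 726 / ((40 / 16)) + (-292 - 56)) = 4283210 / 28985051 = 0.15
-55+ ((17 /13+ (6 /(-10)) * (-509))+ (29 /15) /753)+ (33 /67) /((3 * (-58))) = 143624462951 /570600810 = 251.71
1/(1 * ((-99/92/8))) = -736/99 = -7.43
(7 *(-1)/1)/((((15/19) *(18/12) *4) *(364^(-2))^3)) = -154678498347935744/45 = -3437299963287460.98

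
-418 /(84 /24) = -836 /7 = -119.43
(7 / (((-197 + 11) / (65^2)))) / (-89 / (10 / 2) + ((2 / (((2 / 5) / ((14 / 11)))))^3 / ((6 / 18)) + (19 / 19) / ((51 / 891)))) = -477995375 / 2323079736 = -0.21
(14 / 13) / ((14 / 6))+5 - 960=-12409 / 13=-954.54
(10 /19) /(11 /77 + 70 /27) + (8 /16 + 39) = 779797 /19646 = 39.69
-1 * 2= -2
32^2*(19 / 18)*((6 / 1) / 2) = 9728 / 3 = 3242.67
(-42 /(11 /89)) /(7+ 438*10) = -3738 /48257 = -0.08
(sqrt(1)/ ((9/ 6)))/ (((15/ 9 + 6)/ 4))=8/ 23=0.35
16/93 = 0.17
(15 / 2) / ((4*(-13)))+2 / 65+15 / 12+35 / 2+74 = 48171 / 520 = 92.64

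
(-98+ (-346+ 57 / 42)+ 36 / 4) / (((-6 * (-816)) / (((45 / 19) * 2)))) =-30355 / 72352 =-0.42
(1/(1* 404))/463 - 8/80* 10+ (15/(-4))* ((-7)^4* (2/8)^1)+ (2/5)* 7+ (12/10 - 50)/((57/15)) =-160780967087/71079760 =-2261.98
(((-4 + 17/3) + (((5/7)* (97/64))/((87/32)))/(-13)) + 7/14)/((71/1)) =5637/187369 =0.03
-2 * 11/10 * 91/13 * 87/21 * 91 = -5805.80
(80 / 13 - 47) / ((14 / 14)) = -531 / 13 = -40.85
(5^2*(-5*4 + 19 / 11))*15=-75375 / 11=-6852.27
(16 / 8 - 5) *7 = -21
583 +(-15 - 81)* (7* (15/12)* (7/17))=4031/17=237.12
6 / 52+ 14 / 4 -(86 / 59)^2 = 67459 / 45253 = 1.49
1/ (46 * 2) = 1/ 92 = 0.01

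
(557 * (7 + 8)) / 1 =8355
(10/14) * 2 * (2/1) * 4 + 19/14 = 179/14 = 12.79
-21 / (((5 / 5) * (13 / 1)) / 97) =-156.69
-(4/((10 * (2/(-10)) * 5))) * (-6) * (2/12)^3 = -1/90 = -0.01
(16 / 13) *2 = 32 / 13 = 2.46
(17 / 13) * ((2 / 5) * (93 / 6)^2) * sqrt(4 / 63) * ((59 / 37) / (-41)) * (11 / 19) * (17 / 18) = -180246121 * sqrt(7) / 708181110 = -0.67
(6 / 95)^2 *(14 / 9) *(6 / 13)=336 / 117325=0.00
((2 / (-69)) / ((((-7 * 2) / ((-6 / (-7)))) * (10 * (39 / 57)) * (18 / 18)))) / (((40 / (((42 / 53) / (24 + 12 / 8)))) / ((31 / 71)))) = 589 / 6694565150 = 0.00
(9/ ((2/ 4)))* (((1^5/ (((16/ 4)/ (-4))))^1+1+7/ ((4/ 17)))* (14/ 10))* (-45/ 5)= -67473/ 10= -6747.30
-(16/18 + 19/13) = -2.35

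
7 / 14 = 1 / 2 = 0.50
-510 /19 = -26.84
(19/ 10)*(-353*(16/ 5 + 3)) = -207917/ 50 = -4158.34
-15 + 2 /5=-73 /5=-14.60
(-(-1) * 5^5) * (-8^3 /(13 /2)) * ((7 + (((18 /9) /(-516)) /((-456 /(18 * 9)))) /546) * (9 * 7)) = -108553885.26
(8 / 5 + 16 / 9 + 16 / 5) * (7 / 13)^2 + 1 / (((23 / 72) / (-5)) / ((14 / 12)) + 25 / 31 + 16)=3262441028 / 1658703735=1.97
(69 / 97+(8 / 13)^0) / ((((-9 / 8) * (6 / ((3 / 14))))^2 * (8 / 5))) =415 / 384993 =0.00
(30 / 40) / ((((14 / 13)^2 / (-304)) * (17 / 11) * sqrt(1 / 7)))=-105963 * sqrt(7) / 833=-336.56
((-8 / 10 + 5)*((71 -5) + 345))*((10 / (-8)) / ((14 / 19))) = -23427 / 8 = -2928.38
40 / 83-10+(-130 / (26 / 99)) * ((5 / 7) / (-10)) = 30025 / 1162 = 25.84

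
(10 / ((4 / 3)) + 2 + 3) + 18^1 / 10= 143 / 10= 14.30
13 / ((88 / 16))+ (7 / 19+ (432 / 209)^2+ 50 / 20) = 830331 / 87362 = 9.50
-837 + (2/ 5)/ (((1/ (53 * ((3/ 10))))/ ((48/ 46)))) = -477459/ 575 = -830.36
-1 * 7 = -7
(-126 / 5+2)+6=-86 / 5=-17.20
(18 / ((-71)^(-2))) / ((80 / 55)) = 499059 / 8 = 62382.38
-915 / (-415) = 183 / 83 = 2.20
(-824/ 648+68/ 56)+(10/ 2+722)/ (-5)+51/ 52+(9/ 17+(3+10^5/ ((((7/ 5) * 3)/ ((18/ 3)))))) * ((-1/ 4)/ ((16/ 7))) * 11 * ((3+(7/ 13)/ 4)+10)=-90530288437651/ 40098240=-2257712.27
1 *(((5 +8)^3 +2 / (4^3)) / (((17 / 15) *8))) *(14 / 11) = 7382025 / 23936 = 308.41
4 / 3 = 1.33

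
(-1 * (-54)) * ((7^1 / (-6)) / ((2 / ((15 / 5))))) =-189 / 2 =-94.50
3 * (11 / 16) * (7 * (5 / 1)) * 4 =1155 / 4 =288.75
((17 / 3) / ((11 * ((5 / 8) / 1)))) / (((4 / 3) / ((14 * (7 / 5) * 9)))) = 29988 / 275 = 109.05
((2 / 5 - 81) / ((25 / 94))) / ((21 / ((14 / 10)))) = -37882 / 1875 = -20.20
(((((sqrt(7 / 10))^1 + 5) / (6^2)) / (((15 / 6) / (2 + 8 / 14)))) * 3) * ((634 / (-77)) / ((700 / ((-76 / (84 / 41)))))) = 246943 * sqrt(70) / 66027500 + 246943 / 1320550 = 0.22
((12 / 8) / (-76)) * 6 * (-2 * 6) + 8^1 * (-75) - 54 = -12399 / 19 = -652.58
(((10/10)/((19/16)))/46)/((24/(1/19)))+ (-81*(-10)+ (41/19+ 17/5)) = 101573663/124545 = 815.56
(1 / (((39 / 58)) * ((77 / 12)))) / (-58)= -4 / 1001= -0.00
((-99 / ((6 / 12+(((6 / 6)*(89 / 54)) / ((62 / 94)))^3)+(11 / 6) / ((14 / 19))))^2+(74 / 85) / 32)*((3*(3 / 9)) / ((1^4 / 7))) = 100705360157750860428113811019 / 506826607288945335352292560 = 198.70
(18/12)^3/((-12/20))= -45/8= -5.62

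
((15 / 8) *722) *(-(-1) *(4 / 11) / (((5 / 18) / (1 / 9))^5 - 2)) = 173280 / 33671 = 5.15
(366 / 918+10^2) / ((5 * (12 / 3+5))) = 15361 / 6885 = 2.23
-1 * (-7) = 7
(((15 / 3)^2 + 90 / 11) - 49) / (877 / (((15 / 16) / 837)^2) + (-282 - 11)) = -4350 / 192238543937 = -0.00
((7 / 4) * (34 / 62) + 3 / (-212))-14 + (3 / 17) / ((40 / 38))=-7198839 / 558620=-12.89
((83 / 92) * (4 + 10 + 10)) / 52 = 0.42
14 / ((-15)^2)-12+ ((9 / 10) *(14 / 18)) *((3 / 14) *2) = -11.64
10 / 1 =10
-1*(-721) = 721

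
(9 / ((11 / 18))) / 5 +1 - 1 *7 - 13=-883 / 55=-16.05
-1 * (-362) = 362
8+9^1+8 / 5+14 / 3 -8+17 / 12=16.68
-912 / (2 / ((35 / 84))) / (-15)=12.67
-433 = -433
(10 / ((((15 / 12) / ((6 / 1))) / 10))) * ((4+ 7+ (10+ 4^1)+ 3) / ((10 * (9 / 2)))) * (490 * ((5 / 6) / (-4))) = -274400 / 9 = -30488.89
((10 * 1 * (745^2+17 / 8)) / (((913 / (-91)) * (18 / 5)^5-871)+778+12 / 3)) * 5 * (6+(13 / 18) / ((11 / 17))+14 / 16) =-199788604590859375 / 5545536350112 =-36026.92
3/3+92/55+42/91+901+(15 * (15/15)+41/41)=657896/715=920.13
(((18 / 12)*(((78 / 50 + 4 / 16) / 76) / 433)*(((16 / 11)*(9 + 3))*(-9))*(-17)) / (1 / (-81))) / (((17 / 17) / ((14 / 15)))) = -188423172 / 11312125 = -16.66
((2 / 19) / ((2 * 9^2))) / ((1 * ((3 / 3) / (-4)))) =-4 / 1539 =-0.00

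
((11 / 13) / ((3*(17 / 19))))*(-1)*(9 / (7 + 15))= -57 / 442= -0.13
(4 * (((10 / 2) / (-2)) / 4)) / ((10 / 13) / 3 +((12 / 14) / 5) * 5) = -1365 / 608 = -2.25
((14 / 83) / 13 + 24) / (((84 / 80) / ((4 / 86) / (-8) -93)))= -2072411350 / 974337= -2127.00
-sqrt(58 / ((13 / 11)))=-sqrt(8294) / 13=-7.01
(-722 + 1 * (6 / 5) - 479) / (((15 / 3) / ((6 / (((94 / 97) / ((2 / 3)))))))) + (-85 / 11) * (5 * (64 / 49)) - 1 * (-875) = -105092059 / 633325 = -165.94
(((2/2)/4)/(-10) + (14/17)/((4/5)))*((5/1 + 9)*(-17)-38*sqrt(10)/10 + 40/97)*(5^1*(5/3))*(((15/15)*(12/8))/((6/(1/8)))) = -13117015/211072-12977*sqrt(10)/13056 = -65.29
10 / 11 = 0.91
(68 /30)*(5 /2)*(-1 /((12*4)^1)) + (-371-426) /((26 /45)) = -2582501 /1872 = -1379.54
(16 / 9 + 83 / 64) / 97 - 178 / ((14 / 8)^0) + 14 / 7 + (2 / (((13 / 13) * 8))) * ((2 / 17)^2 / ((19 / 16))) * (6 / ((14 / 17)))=-22226794105 / 126326592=-175.95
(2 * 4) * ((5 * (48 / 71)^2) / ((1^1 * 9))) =10240 / 5041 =2.03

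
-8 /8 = -1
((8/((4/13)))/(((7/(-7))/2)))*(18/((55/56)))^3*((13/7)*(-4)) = 395630936064/166375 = 2377947.02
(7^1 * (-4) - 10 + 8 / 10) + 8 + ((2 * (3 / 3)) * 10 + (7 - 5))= -36 / 5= -7.20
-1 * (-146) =146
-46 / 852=-23 / 426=-0.05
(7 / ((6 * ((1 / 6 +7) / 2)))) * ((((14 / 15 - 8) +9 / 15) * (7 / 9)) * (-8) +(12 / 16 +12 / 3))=170051 / 11610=14.65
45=45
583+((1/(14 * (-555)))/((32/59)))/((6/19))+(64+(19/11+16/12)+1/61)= 650742342209/1001024640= 650.08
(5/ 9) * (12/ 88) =5/ 66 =0.08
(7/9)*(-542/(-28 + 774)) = -0.57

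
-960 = -960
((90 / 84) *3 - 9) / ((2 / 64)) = -1296 / 7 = -185.14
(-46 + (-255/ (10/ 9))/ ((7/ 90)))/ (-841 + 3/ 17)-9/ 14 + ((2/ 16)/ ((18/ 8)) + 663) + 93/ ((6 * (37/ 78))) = 23278618591/ 33319314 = 698.65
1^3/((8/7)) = 7/8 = 0.88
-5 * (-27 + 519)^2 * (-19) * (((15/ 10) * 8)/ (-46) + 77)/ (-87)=-20283898.65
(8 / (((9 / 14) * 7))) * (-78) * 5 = -2080 / 3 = -693.33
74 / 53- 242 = -12752 / 53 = -240.60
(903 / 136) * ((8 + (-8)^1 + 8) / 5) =903 / 85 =10.62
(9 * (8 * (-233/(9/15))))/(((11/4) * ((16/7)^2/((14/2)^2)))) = -8391495/88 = -95357.90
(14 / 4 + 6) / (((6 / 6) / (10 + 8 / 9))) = 931 / 9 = 103.44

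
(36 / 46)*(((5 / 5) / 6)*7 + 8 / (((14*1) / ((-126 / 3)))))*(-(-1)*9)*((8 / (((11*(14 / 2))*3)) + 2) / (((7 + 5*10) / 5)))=-965850 / 33649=-28.70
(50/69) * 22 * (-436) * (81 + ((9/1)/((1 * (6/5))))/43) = -558014600/989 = -564221.03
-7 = -7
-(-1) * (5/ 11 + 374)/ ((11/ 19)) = 78261/ 121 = 646.79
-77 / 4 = -19.25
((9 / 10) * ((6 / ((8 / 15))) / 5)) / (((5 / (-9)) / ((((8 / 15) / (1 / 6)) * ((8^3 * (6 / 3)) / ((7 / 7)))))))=-1492992 / 125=-11943.94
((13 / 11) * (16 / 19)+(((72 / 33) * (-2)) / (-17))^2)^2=1.13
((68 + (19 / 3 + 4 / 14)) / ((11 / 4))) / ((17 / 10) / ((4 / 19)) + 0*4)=250720 / 74613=3.36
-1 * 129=-129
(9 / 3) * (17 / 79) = 51 / 79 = 0.65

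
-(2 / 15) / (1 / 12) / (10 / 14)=-56 / 25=-2.24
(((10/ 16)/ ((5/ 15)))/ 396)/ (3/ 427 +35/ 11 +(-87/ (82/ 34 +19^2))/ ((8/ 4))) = 1319003/ 854982264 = 0.00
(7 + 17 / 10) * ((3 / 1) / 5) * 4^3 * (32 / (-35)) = -267264 / 875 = -305.44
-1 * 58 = -58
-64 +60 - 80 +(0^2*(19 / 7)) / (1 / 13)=-84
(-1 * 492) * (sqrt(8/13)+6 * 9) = -26568 - 984 * sqrt(26)/13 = -26953.96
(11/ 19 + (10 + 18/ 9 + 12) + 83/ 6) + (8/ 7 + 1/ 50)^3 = 97717703651/ 2443875000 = 39.98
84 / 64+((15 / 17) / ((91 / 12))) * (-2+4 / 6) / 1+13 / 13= 53399 / 24752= 2.16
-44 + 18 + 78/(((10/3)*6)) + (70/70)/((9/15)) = -613/30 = -20.43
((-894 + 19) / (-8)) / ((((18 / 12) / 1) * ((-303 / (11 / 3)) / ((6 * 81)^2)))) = -21049875 / 101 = -208414.60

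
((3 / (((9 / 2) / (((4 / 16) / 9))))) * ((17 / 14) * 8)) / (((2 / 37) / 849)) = 2825.51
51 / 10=5.10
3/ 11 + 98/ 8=551/ 44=12.52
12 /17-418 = -7094 /17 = -417.29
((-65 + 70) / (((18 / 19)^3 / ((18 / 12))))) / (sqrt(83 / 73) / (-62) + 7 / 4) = 212629 * sqrt(6059) / 334092438 + 3368255989 / 668184876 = 5.09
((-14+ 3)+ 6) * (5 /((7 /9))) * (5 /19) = -1125 /133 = -8.46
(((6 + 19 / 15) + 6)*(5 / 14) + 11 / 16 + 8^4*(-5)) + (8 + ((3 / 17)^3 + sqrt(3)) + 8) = -33772350881 / 1650768 + sqrt(3) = -20456.84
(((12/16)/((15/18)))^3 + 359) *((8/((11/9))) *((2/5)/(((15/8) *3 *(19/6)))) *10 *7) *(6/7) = 414407808/130625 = 3172.50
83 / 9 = 9.22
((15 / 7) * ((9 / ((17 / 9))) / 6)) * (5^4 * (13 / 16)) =3290625 / 3808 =864.13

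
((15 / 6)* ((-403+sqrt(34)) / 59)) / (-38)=2015 / 4484-5* sqrt(34) / 4484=0.44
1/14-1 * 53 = -741/14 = -52.93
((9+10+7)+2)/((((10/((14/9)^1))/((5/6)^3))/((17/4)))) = 20825/1944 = 10.71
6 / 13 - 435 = -5649 / 13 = -434.54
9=9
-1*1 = -1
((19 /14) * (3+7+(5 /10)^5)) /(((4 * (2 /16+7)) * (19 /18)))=963 /2128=0.45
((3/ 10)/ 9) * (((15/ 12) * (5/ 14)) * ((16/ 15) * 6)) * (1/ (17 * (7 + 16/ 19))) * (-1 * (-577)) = 21926/ 53193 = 0.41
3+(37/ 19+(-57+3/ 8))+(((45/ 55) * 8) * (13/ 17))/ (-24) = -1474813/ 28424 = -51.89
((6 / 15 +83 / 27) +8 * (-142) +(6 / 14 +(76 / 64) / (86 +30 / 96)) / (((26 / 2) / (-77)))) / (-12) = 2751201983 / 29083860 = 94.60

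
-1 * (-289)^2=-83521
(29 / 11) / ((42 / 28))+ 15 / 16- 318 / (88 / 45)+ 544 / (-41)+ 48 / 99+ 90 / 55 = -3703229 / 21648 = -171.07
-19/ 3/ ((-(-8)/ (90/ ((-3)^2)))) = -95/ 12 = -7.92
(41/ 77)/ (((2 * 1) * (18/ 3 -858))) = -41/ 131208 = -0.00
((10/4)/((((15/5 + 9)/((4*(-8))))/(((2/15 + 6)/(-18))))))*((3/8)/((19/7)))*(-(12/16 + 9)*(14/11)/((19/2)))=-14651/35739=-0.41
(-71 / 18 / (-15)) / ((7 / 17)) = 1207 / 1890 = 0.64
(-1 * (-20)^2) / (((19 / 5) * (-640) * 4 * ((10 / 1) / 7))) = 35 / 1216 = 0.03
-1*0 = 0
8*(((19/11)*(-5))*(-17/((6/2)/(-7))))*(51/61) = -1537480/671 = -2291.33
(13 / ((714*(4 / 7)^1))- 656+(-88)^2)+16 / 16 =2892325 / 408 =7089.03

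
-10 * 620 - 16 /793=-4916616 /793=-6200.02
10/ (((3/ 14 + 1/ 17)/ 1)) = 476/ 13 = 36.62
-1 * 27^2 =-729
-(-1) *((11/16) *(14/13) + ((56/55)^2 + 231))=73231669/314600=232.78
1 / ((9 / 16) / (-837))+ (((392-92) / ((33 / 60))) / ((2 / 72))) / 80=-13668 / 11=-1242.55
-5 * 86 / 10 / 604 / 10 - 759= -4584403 / 6040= -759.01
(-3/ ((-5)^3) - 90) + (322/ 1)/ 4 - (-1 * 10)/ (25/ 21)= -1.08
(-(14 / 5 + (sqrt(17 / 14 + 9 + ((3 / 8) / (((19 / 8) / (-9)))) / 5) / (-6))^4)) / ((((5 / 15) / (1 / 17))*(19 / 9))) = -0.24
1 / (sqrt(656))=sqrt(41) / 164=0.04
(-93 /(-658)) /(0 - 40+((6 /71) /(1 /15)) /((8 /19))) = -13206 /3456145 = -0.00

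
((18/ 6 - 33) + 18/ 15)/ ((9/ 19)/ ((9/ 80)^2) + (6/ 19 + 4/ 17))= -209304/ 276005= -0.76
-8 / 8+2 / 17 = -0.88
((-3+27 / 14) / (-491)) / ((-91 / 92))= -690 / 312767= -0.00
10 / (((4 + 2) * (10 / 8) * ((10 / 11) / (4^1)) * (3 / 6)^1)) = 176 / 15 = 11.73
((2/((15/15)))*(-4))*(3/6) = -4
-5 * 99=-495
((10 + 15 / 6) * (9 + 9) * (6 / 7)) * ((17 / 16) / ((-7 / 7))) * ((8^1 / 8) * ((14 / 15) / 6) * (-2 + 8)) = -765 / 4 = -191.25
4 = 4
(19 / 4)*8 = 38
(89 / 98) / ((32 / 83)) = 7387 / 3136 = 2.36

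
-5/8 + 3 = 19/8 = 2.38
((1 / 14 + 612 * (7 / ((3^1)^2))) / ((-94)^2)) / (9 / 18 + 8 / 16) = 6665 / 123704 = 0.05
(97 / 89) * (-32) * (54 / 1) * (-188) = 31511808 / 89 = 354065.26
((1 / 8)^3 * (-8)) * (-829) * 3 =2487 / 64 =38.86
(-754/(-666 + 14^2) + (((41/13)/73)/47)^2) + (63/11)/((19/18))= 14615225865546/2078951851405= 7.03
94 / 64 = 47 / 32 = 1.47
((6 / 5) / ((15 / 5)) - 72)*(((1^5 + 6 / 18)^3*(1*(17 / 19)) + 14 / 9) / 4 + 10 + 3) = -2556299 / 2565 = -996.61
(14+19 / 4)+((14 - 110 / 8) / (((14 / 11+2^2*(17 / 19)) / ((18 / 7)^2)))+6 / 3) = 698609 / 33124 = 21.09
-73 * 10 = -730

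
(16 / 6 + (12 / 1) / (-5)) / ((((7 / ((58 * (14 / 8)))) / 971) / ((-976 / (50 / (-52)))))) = 1429125568 / 375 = 3811001.51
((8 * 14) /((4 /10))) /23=280 /23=12.17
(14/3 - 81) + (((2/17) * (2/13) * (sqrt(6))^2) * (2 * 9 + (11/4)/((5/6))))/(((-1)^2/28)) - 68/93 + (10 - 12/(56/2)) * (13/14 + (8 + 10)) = 566916299/3356990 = 168.88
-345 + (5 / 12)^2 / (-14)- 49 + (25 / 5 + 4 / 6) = -782905 / 2016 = -388.35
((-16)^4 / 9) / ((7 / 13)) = 851968 / 63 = 13523.30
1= 1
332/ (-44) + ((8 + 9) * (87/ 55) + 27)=2549/ 55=46.35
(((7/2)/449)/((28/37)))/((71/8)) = 37/31879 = 0.00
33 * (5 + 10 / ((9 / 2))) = 715 / 3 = 238.33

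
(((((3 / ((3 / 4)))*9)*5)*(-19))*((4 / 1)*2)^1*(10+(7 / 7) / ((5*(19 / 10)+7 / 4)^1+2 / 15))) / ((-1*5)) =37702080 / 683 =55200.70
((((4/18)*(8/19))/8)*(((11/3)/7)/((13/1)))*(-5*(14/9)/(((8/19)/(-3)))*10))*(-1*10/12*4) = -2750/3159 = -0.87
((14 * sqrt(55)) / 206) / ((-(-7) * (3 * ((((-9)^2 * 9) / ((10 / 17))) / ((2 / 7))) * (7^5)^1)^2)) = 400 * sqrt(55) / 1970648257783015283823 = 0.00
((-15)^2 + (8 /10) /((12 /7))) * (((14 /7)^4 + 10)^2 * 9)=6858696 /5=1371739.20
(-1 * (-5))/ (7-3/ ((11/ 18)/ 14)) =-55/ 679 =-0.08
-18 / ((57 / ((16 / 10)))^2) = -128 / 9025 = -0.01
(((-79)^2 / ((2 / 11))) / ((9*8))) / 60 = 68651 / 8640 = 7.95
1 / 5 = 0.20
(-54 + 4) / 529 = -50 / 529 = -0.09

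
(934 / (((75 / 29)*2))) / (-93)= -1.94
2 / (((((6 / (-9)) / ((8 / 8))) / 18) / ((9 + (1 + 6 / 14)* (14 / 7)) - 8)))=-1458 / 7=-208.29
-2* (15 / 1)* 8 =-240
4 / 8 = 1 / 2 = 0.50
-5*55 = -275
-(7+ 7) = -14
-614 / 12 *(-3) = 307 / 2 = 153.50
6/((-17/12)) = -72/17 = -4.24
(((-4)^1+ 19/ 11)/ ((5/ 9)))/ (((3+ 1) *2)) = -45/ 88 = -0.51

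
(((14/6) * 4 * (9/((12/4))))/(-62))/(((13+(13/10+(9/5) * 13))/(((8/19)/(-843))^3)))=71680/48022699651482231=0.00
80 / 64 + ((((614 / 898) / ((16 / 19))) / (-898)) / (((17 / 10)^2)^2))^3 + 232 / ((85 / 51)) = 26819262892876959071626607761689573 / 190952387987733722563261486502440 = 140.45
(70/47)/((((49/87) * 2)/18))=7830/329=23.80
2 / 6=1 / 3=0.33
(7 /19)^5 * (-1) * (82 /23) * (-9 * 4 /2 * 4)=99228528 /56950277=1.74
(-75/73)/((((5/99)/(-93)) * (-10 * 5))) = -27621/730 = -37.84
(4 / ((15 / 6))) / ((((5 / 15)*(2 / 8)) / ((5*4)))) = 384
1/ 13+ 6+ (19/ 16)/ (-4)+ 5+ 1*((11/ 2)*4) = 27273/ 832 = 32.78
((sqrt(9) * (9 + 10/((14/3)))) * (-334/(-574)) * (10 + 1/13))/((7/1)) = 393786/14063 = 28.00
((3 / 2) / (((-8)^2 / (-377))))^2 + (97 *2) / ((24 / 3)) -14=1447097 / 16384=88.32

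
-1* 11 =-11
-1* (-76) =76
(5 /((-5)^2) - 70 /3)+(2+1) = -302 /15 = -20.13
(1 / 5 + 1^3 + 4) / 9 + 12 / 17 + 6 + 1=8.28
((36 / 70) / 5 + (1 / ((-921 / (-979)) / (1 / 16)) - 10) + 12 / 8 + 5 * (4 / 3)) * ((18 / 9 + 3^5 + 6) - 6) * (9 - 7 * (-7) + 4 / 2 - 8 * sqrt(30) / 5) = -30038589 / 1228 + 10012863 * sqrt(30) / 15350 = -20888.58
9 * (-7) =-63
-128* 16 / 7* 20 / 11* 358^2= -5249597440 / 77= -68176590.13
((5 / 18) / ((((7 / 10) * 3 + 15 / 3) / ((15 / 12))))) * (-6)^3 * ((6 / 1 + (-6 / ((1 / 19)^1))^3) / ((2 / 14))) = 109550345.07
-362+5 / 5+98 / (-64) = -11601 / 32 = -362.53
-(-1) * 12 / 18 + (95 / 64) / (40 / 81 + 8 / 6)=42029 / 28416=1.48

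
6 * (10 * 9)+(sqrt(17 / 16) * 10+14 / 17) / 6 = 5 * sqrt(17) / 12+27547 / 51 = 541.86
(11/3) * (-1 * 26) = -286/3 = -95.33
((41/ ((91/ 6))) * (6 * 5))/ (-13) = -7380/ 1183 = -6.24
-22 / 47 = -0.47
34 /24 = 17 /12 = 1.42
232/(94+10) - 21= -244/13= -18.77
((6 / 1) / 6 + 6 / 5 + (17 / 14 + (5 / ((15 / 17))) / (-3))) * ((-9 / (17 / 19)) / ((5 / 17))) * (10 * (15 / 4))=-54777 / 28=-1956.32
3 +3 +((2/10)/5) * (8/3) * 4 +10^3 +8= 76082/75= 1014.43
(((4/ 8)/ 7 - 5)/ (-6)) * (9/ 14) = 207/ 392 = 0.53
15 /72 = 5 /24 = 0.21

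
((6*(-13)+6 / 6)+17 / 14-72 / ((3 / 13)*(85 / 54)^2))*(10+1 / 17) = -3488881023 / 1719550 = -2028.95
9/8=1.12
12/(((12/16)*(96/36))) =6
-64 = -64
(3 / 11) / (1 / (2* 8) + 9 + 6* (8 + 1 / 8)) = 48 / 10175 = 0.00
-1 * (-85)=85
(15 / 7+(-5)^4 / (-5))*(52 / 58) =-22360 / 203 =-110.15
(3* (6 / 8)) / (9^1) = 1 / 4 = 0.25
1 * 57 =57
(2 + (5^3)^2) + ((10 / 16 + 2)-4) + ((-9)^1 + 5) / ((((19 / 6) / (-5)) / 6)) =2380855 / 152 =15663.52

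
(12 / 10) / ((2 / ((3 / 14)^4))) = 243 / 192080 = 0.00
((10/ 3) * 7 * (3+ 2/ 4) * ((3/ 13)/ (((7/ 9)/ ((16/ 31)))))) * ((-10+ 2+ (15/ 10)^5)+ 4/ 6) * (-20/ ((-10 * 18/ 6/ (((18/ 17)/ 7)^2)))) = 40500/ 815269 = 0.05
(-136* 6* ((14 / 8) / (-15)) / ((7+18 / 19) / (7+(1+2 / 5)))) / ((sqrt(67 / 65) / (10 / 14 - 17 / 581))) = 21597072* sqrt(4355) / 20992775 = 67.89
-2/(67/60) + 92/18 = 2002/603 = 3.32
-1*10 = -10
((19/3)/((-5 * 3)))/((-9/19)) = 361/405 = 0.89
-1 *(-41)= 41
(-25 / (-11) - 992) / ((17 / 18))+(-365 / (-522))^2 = -53372686469 / 50954508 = -1047.46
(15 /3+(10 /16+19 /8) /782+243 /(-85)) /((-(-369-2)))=8387 /1450610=0.01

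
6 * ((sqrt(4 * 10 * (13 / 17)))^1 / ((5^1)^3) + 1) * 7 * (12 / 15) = 336 * sqrt(2210) / 10625 + 168 / 5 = 35.09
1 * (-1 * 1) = -1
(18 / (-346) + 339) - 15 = 56043 / 173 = 323.95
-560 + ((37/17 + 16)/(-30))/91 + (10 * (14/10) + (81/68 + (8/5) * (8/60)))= -252749857/464100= -544.60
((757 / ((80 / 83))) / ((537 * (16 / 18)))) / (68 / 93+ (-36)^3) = -0.00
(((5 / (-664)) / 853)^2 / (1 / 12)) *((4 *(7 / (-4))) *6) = -1575 / 40099987208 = -0.00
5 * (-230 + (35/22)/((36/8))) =-113675/99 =-1148.23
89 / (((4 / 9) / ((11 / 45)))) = 979 / 20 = 48.95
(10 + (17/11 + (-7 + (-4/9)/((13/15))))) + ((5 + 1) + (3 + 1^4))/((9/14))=19.59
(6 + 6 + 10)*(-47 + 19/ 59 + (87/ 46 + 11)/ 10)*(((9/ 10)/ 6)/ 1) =-40651149/ 271400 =-149.78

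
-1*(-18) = 18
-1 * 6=-6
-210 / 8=-105 / 4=-26.25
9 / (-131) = -9 / 131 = -0.07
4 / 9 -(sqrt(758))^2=-6818 / 9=-757.56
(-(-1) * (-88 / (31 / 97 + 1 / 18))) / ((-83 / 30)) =921888 / 10873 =84.79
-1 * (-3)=3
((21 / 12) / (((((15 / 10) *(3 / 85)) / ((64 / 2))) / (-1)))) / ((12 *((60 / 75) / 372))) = -368900 / 9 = -40988.89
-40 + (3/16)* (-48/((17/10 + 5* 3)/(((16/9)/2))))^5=-635598398166680/10521250834167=-60.41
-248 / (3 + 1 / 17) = -1054 / 13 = -81.08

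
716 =716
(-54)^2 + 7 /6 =17503 /6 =2917.17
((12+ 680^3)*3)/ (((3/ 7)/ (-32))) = -70432770688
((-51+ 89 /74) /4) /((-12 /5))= 18425 /3552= 5.19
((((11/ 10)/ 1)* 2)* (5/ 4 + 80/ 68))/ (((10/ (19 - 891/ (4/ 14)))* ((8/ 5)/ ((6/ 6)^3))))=-2250237/ 2176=-1034.12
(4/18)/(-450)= -0.00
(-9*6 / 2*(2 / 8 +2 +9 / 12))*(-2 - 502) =40824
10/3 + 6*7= 136/3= 45.33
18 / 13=1.38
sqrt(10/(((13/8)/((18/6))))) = 4 *sqrt(195)/13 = 4.30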